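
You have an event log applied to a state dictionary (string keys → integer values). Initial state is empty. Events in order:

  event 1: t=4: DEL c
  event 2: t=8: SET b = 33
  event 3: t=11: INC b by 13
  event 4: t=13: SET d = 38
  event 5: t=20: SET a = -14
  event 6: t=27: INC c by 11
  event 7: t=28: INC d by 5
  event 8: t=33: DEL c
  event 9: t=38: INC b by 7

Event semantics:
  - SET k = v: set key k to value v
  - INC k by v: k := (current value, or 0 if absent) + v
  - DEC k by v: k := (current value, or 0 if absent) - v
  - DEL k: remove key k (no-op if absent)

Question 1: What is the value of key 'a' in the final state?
Answer: -14

Derivation:
Track key 'a' through all 9 events:
  event 1 (t=4: DEL c): a unchanged
  event 2 (t=8: SET b = 33): a unchanged
  event 3 (t=11: INC b by 13): a unchanged
  event 4 (t=13: SET d = 38): a unchanged
  event 5 (t=20: SET a = -14): a (absent) -> -14
  event 6 (t=27: INC c by 11): a unchanged
  event 7 (t=28: INC d by 5): a unchanged
  event 8 (t=33: DEL c): a unchanged
  event 9 (t=38: INC b by 7): a unchanged
Final: a = -14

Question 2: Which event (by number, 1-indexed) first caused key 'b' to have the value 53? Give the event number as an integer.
Answer: 9

Derivation:
Looking for first event where b becomes 53:
  event 2: b = 33
  event 3: b = 46
  event 4: b = 46
  event 5: b = 46
  event 6: b = 46
  event 7: b = 46
  event 8: b = 46
  event 9: b 46 -> 53  <-- first match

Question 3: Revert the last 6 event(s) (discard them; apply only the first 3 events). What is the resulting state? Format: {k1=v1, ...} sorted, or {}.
Answer: {b=46}

Derivation:
Keep first 3 events (discard last 6):
  after event 1 (t=4: DEL c): {}
  after event 2 (t=8: SET b = 33): {b=33}
  after event 3 (t=11: INC b by 13): {b=46}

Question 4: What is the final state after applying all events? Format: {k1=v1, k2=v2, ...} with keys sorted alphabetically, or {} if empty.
  after event 1 (t=4: DEL c): {}
  after event 2 (t=8: SET b = 33): {b=33}
  after event 3 (t=11: INC b by 13): {b=46}
  after event 4 (t=13: SET d = 38): {b=46, d=38}
  after event 5 (t=20: SET a = -14): {a=-14, b=46, d=38}
  after event 6 (t=27: INC c by 11): {a=-14, b=46, c=11, d=38}
  after event 7 (t=28: INC d by 5): {a=-14, b=46, c=11, d=43}
  after event 8 (t=33: DEL c): {a=-14, b=46, d=43}
  after event 9 (t=38: INC b by 7): {a=-14, b=53, d=43}

Answer: {a=-14, b=53, d=43}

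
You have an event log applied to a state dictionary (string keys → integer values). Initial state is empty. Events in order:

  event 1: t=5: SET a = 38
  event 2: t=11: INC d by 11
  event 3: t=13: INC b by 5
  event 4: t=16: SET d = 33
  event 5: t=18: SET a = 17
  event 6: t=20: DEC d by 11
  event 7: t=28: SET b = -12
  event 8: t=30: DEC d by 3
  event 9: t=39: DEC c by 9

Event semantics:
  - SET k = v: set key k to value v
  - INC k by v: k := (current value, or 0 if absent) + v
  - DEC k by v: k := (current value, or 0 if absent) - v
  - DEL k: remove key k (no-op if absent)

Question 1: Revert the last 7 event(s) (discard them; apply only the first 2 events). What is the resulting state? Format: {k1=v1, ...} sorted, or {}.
Keep first 2 events (discard last 7):
  after event 1 (t=5: SET a = 38): {a=38}
  after event 2 (t=11: INC d by 11): {a=38, d=11}

Answer: {a=38, d=11}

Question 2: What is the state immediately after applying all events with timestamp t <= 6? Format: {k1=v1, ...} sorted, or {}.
Answer: {a=38}

Derivation:
Apply events with t <= 6 (1 events):
  after event 1 (t=5: SET a = 38): {a=38}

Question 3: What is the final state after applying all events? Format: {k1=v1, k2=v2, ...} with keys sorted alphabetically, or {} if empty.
  after event 1 (t=5: SET a = 38): {a=38}
  after event 2 (t=11: INC d by 11): {a=38, d=11}
  after event 3 (t=13: INC b by 5): {a=38, b=5, d=11}
  after event 4 (t=16: SET d = 33): {a=38, b=5, d=33}
  after event 5 (t=18: SET a = 17): {a=17, b=5, d=33}
  after event 6 (t=20: DEC d by 11): {a=17, b=5, d=22}
  after event 7 (t=28: SET b = -12): {a=17, b=-12, d=22}
  after event 8 (t=30: DEC d by 3): {a=17, b=-12, d=19}
  after event 9 (t=39: DEC c by 9): {a=17, b=-12, c=-9, d=19}

Answer: {a=17, b=-12, c=-9, d=19}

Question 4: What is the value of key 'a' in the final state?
Answer: 17

Derivation:
Track key 'a' through all 9 events:
  event 1 (t=5: SET a = 38): a (absent) -> 38
  event 2 (t=11: INC d by 11): a unchanged
  event 3 (t=13: INC b by 5): a unchanged
  event 4 (t=16: SET d = 33): a unchanged
  event 5 (t=18: SET a = 17): a 38 -> 17
  event 6 (t=20: DEC d by 11): a unchanged
  event 7 (t=28: SET b = -12): a unchanged
  event 8 (t=30: DEC d by 3): a unchanged
  event 9 (t=39: DEC c by 9): a unchanged
Final: a = 17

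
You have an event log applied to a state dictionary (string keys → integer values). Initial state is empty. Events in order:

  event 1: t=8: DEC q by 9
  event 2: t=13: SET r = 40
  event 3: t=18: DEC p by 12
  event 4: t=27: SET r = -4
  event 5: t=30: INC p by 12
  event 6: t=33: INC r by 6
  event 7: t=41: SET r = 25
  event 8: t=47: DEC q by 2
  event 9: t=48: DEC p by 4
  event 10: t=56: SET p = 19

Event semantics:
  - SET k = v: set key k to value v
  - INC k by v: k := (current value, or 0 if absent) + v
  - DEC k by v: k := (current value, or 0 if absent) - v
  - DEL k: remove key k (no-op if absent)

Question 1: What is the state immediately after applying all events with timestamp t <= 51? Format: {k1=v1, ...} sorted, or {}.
Apply events with t <= 51 (9 events):
  after event 1 (t=8: DEC q by 9): {q=-9}
  after event 2 (t=13: SET r = 40): {q=-9, r=40}
  after event 3 (t=18: DEC p by 12): {p=-12, q=-9, r=40}
  after event 4 (t=27: SET r = -4): {p=-12, q=-9, r=-4}
  after event 5 (t=30: INC p by 12): {p=0, q=-9, r=-4}
  after event 6 (t=33: INC r by 6): {p=0, q=-9, r=2}
  after event 7 (t=41: SET r = 25): {p=0, q=-9, r=25}
  after event 8 (t=47: DEC q by 2): {p=0, q=-11, r=25}
  after event 9 (t=48: DEC p by 4): {p=-4, q=-11, r=25}

Answer: {p=-4, q=-11, r=25}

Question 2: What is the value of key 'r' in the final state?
Answer: 25

Derivation:
Track key 'r' through all 10 events:
  event 1 (t=8: DEC q by 9): r unchanged
  event 2 (t=13: SET r = 40): r (absent) -> 40
  event 3 (t=18: DEC p by 12): r unchanged
  event 4 (t=27: SET r = -4): r 40 -> -4
  event 5 (t=30: INC p by 12): r unchanged
  event 6 (t=33: INC r by 6): r -4 -> 2
  event 7 (t=41: SET r = 25): r 2 -> 25
  event 8 (t=47: DEC q by 2): r unchanged
  event 9 (t=48: DEC p by 4): r unchanged
  event 10 (t=56: SET p = 19): r unchanged
Final: r = 25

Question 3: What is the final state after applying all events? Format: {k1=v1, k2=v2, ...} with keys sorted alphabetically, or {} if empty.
  after event 1 (t=8: DEC q by 9): {q=-9}
  after event 2 (t=13: SET r = 40): {q=-9, r=40}
  after event 3 (t=18: DEC p by 12): {p=-12, q=-9, r=40}
  after event 4 (t=27: SET r = -4): {p=-12, q=-9, r=-4}
  after event 5 (t=30: INC p by 12): {p=0, q=-9, r=-4}
  after event 6 (t=33: INC r by 6): {p=0, q=-9, r=2}
  after event 7 (t=41: SET r = 25): {p=0, q=-9, r=25}
  after event 8 (t=47: DEC q by 2): {p=0, q=-11, r=25}
  after event 9 (t=48: DEC p by 4): {p=-4, q=-11, r=25}
  after event 10 (t=56: SET p = 19): {p=19, q=-11, r=25}

Answer: {p=19, q=-11, r=25}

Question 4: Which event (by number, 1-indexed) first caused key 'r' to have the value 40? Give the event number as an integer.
Looking for first event where r becomes 40:
  event 2: r (absent) -> 40  <-- first match

Answer: 2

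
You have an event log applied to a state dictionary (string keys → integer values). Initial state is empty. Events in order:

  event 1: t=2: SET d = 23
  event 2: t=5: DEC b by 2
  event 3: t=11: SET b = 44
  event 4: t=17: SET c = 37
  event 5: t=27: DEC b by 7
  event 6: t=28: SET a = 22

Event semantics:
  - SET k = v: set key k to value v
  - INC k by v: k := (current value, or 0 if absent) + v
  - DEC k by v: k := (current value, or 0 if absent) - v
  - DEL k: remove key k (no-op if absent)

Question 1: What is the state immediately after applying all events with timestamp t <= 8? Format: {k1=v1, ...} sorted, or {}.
Answer: {b=-2, d=23}

Derivation:
Apply events with t <= 8 (2 events):
  after event 1 (t=2: SET d = 23): {d=23}
  after event 2 (t=5: DEC b by 2): {b=-2, d=23}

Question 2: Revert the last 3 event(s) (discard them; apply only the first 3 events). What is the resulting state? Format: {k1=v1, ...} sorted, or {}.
Answer: {b=44, d=23}

Derivation:
Keep first 3 events (discard last 3):
  after event 1 (t=2: SET d = 23): {d=23}
  after event 2 (t=5: DEC b by 2): {b=-2, d=23}
  after event 3 (t=11: SET b = 44): {b=44, d=23}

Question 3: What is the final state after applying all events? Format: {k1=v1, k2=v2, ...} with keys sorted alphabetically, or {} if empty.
  after event 1 (t=2: SET d = 23): {d=23}
  after event 2 (t=5: DEC b by 2): {b=-2, d=23}
  after event 3 (t=11: SET b = 44): {b=44, d=23}
  after event 4 (t=17: SET c = 37): {b=44, c=37, d=23}
  after event 5 (t=27: DEC b by 7): {b=37, c=37, d=23}
  after event 6 (t=28: SET a = 22): {a=22, b=37, c=37, d=23}

Answer: {a=22, b=37, c=37, d=23}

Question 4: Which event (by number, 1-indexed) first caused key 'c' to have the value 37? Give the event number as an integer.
Answer: 4

Derivation:
Looking for first event where c becomes 37:
  event 4: c (absent) -> 37  <-- first match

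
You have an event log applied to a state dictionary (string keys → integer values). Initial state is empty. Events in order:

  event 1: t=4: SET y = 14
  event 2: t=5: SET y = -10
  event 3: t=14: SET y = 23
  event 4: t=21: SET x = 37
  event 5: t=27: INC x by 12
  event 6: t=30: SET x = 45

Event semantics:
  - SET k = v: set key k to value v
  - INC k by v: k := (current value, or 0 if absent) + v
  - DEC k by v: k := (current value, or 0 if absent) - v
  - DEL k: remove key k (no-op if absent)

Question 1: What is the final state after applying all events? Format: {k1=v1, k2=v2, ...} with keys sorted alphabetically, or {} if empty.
Answer: {x=45, y=23}

Derivation:
  after event 1 (t=4: SET y = 14): {y=14}
  after event 2 (t=5: SET y = -10): {y=-10}
  after event 3 (t=14: SET y = 23): {y=23}
  after event 4 (t=21: SET x = 37): {x=37, y=23}
  after event 5 (t=27: INC x by 12): {x=49, y=23}
  after event 6 (t=30: SET x = 45): {x=45, y=23}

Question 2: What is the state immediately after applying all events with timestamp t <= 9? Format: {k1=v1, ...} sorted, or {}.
Apply events with t <= 9 (2 events):
  after event 1 (t=4: SET y = 14): {y=14}
  after event 2 (t=5: SET y = -10): {y=-10}

Answer: {y=-10}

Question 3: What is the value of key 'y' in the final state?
Answer: 23

Derivation:
Track key 'y' through all 6 events:
  event 1 (t=4: SET y = 14): y (absent) -> 14
  event 2 (t=5: SET y = -10): y 14 -> -10
  event 3 (t=14: SET y = 23): y -10 -> 23
  event 4 (t=21: SET x = 37): y unchanged
  event 5 (t=27: INC x by 12): y unchanged
  event 6 (t=30: SET x = 45): y unchanged
Final: y = 23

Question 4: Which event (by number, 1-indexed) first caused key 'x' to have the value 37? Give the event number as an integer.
Answer: 4

Derivation:
Looking for first event where x becomes 37:
  event 4: x (absent) -> 37  <-- first match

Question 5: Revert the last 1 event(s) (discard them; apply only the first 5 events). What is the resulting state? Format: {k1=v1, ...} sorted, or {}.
Keep first 5 events (discard last 1):
  after event 1 (t=4: SET y = 14): {y=14}
  after event 2 (t=5: SET y = -10): {y=-10}
  after event 3 (t=14: SET y = 23): {y=23}
  after event 4 (t=21: SET x = 37): {x=37, y=23}
  after event 5 (t=27: INC x by 12): {x=49, y=23}

Answer: {x=49, y=23}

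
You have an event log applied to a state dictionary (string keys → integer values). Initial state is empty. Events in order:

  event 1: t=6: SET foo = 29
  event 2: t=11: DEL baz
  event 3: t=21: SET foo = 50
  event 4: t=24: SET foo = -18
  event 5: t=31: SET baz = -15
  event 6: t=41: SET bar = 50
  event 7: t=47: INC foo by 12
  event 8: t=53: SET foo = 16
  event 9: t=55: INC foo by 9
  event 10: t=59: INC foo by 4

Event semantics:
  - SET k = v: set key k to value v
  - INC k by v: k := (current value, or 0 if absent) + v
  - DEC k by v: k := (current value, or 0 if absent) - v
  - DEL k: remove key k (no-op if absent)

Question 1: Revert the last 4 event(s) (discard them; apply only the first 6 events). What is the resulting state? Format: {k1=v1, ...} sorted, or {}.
Keep first 6 events (discard last 4):
  after event 1 (t=6: SET foo = 29): {foo=29}
  after event 2 (t=11: DEL baz): {foo=29}
  after event 3 (t=21: SET foo = 50): {foo=50}
  after event 4 (t=24: SET foo = -18): {foo=-18}
  after event 5 (t=31: SET baz = -15): {baz=-15, foo=-18}
  after event 6 (t=41: SET bar = 50): {bar=50, baz=-15, foo=-18}

Answer: {bar=50, baz=-15, foo=-18}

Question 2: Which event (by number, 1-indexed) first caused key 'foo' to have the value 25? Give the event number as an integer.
Answer: 9

Derivation:
Looking for first event where foo becomes 25:
  event 1: foo = 29
  event 2: foo = 29
  event 3: foo = 50
  event 4: foo = -18
  event 5: foo = -18
  event 6: foo = -18
  event 7: foo = -6
  event 8: foo = 16
  event 9: foo 16 -> 25  <-- first match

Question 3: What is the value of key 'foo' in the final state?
Answer: 29

Derivation:
Track key 'foo' through all 10 events:
  event 1 (t=6: SET foo = 29): foo (absent) -> 29
  event 2 (t=11: DEL baz): foo unchanged
  event 3 (t=21: SET foo = 50): foo 29 -> 50
  event 4 (t=24: SET foo = -18): foo 50 -> -18
  event 5 (t=31: SET baz = -15): foo unchanged
  event 6 (t=41: SET bar = 50): foo unchanged
  event 7 (t=47: INC foo by 12): foo -18 -> -6
  event 8 (t=53: SET foo = 16): foo -6 -> 16
  event 9 (t=55: INC foo by 9): foo 16 -> 25
  event 10 (t=59: INC foo by 4): foo 25 -> 29
Final: foo = 29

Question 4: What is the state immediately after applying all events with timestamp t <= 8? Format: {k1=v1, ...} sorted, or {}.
Answer: {foo=29}

Derivation:
Apply events with t <= 8 (1 events):
  after event 1 (t=6: SET foo = 29): {foo=29}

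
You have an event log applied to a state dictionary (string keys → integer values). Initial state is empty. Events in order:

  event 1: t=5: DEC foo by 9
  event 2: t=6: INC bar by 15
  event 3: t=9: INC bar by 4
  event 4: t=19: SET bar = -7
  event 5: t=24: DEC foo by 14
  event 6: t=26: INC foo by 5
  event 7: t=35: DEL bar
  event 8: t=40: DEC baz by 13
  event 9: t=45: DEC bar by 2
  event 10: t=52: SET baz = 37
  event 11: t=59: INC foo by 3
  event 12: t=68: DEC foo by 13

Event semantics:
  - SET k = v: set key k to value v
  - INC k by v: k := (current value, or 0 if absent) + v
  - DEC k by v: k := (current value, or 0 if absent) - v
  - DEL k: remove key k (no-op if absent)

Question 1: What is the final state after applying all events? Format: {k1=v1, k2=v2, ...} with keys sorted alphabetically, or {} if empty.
Answer: {bar=-2, baz=37, foo=-28}

Derivation:
  after event 1 (t=5: DEC foo by 9): {foo=-9}
  after event 2 (t=6: INC bar by 15): {bar=15, foo=-9}
  after event 3 (t=9: INC bar by 4): {bar=19, foo=-9}
  after event 4 (t=19: SET bar = -7): {bar=-7, foo=-9}
  after event 5 (t=24: DEC foo by 14): {bar=-7, foo=-23}
  after event 6 (t=26: INC foo by 5): {bar=-7, foo=-18}
  after event 7 (t=35: DEL bar): {foo=-18}
  after event 8 (t=40: DEC baz by 13): {baz=-13, foo=-18}
  after event 9 (t=45: DEC bar by 2): {bar=-2, baz=-13, foo=-18}
  after event 10 (t=52: SET baz = 37): {bar=-2, baz=37, foo=-18}
  after event 11 (t=59: INC foo by 3): {bar=-2, baz=37, foo=-15}
  after event 12 (t=68: DEC foo by 13): {bar=-2, baz=37, foo=-28}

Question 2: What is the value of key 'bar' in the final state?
Track key 'bar' through all 12 events:
  event 1 (t=5: DEC foo by 9): bar unchanged
  event 2 (t=6: INC bar by 15): bar (absent) -> 15
  event 3 (t=9: INC bar by 4): bar 15 -> 19
  event 4 (t=19: SET bar = -7): bar 19 -> -7
  event 5 (t=24: DEC foo by 14): bar unchanged
  event 6 (t=26: INC foo by 5): bar unchanged
  event 7 (t=35: DEL bar): bar -7 -> (absent)
  event 8 (t=40: DEC baz by 13): bar unchanged
  event 9 (t=45: DEC bar by 2): bar (absent) -> -2
  event 10 (t=52: SET baz = 37): bar unchanged
  event 11 (t=59: INC foo by 3): bar unchanged
  event 12 (t=68: DEC foo by 13): bar unchanged
Final: bar = -2

Answer: -2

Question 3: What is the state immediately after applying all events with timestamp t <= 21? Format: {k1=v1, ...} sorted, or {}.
Apply events with t <= 21 (4 events):
  after event 1 (t=5: DEC foo by 9): {foo=-9}
  after event 2 (t=6: INC bar by 15): {bar=15, foo=-9}
  after event 3 (t=9: INC bar by 4): {bar=19, foo=-9}
  after event 4 (t=19: SET bar = -7): {bar=-7, foo=-9}

Answer: {bar=-7, foo=-9}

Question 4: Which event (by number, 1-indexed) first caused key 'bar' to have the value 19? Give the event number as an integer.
Looking for first event where bar becomes 19:
  event 2: bar = 15
  event 3: bar 15 -> 19  <-- first match

Answer: 3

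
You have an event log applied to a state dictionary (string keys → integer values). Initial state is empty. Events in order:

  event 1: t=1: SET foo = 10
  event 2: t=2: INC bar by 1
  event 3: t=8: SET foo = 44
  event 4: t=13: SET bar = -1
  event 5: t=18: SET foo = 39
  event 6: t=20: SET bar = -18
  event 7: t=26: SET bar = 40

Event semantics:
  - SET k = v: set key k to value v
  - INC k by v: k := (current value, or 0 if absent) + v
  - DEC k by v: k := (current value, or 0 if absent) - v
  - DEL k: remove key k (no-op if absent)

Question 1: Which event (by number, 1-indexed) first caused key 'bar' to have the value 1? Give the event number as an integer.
Looking for first event where bar becomes 1:
  event 2: bar (absent) -> 1  <-- first match

Answer: 2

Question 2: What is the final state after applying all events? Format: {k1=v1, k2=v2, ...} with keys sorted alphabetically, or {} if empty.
Answer: {bar=40, foo=39}

Derivation:
  after event 1 (t=1: SET foo = 10): {foo=10}
  after event 2 (t=2: INC bar by 1): {bar=1, foo=10}
  after event 3 (t=8: SET foo = 44): {bar=1, foo=44}
  after event 4 (t=13: SET bar = -1): {bar=-1, foo=44}
  after event 5 (t=18: SET foo = 39): {bar=-1, foo=39}
  after event 6 (t=20: SET bar = -18): {bar=-18, foo=39}
  after event 7 (t=26: SET bar = 40): {bar=40, foo=39}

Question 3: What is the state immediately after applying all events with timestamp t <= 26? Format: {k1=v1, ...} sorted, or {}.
Answer: {bar=40, foo=39}

Derivation:
Apply events with t <= 26 (7 events):
  after event 1 (t=1: SET foo = 10): {foo=10}
  after event 2 (t=2: INC bar by 1): {bar=1, foo=10}
  after event 3 (t=8: SET foo = 44): {bar=1, foo=44}
  after event 4 (t=13: SET bar = -1): {bar=-1, foo=44}
  after event 5 (t=18: SET foo = 39): {bar=-1, foo=39}
  after event 6 (t=20: SET bar = -18): {bar=-18, foo=39}
  after event 7 (t=26: SET bar = 40): {bar=40, foo=39}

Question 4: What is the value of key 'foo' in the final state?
Track key 'foo' through all 7 events:
  event 1 (t=1: SET foo = 10): foo (absent) -> 10
  event 2 (t=2: INC bar by 1): foo unchanged
  event 3 (t=8: SET foo = 44): foo 10 -> 44
  event 4 (t=13: SET bar = -1): foo unchanged
  event 5 (t=18: SET foo = 39): foo 44 -> 39
  event 6 (t=20: SET bar = -18): foo unchanged
  event 7 (t=26: SET bar = 40): foo unchanged
Final: foo = 39

Answer: 39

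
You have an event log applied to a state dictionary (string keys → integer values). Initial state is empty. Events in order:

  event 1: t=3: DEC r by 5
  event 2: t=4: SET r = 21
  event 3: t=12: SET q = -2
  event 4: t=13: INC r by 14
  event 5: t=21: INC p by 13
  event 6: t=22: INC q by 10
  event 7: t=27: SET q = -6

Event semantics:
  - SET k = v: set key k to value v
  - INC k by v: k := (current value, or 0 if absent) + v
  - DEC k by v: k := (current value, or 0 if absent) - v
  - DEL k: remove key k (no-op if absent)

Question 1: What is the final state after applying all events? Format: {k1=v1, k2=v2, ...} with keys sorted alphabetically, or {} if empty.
Answer: {p=13, q=-6, r=35}

Derivation:
  after event 1 (t=3: DEC r by 5): {r=-5}
  after event 2 (t=4: SET r = 21): {r=21}
  after event 3 (t=12: SET q = -2): {q=-2, r=21}
  after event 4 (t=13: INC r by 14): {q=-2, r=35}
  after event 5 (t=21: INC p by 13): {p=13, q=-2, r=35}
  after event 6 (t=22: INC q by 10): {p=13, q=8, r=35}
  after event 7 (t=27: SET q = -6): {p=13, q=-6, r=35}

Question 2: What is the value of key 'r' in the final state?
Answer: 35

Derivation:
Track key 'r' through all 7 events:
  event 1 (t=3: DEC r by 5): r (absent) -> -5
  event 2 (t=4: SET r = 21): r -5 -> 21
  event 3 (t=12: SET q = -2): r unchanged
  event 4 (t=13: INC r by 14): r 21 -> 35
  event 5 (t=21: INC p by 13): r unchanged
  event 6 (t=22: INC q by 10): r unchanged
  event 7 (t=27: SET q = -6): r unchanged
Final: r = 35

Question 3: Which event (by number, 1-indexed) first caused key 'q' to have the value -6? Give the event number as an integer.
Looking for first event where q becomes -6:
  event 3: q = -2
  event 4: q = -2
  event 5: q = -2
  event 6: q = 8
  event 7: q 8 -> -6  <-- first match

Answer: 7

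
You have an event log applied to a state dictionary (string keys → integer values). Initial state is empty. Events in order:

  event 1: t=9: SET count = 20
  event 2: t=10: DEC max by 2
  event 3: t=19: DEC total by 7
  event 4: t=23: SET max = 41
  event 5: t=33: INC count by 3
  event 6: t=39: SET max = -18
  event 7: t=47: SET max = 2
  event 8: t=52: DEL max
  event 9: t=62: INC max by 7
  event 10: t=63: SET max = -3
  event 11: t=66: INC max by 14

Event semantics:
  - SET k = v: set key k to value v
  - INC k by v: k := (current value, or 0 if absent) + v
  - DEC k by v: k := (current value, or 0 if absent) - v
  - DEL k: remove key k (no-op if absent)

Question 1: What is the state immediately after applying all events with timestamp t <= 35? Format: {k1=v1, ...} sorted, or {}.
Apply events with t <= 35 (5 events):
  after event 1 (t=9: SET count = 20): {count=20}
  after event 2 (t=10: DEC max by 2): {count=20, max=-2}
  after event 3 (t=19: DEC total by 7): {count=20, max=-2, total=-7}
  after event 4 (t=23: SET max = 41): {count=20, max=41, total=-7}
  after event 5 (t=33: INC count by 3): {count=23, max=41, total=-7}

Answer: {count=23, max=41, total=-7}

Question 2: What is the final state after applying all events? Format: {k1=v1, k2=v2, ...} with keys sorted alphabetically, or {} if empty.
Answer: {count=23, max=11, total=-7}

Derivation:
  after event 1 (t=9: SET count = 20): {count=20}
  after event 2 (t=10: DEC max by 2): {count=20, max=-2}
  after event 3 (t=19: DEC total by 7): {count=20, max=-2, total=-7}
  after event 4 (t=23: SET max = 41): {count=20, max=41, total=-7}
  after event 5 (t=33: INC count by 3): {count=23, max=41, total=-7}
  after event 6 (t=39: SET max = -18): {count=23, max=-18, total=-7}
  after event 7 (t=47: SET max = 2): {count=23, max=2, total=-7}
  after event 8 (t=52: DEL max): {count=23, total=-7}
  after event 9 (t=62: INC max by 7): {count=23, max=7, total=-7}
  after event 10 (t=63: SET max = -3): {count=23, max=-3, total=-7}
  after event 11 (t=66: INC max by 14): {count=23, max=11, total=-7}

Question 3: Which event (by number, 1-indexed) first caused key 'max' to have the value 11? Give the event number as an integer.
Answer: 11

Derivation:
Looking for first event where max becomes 11:
  event 2: max = -2
  event 3: max = -2
  event 4: max = 41
  event 5: max = 41
  event 6: max = -18
  event 7: max = 2
  event 8: max = (absent)
  event 9: max = 7
  event 10: max = -3
  event 11: max -3 -> 11  <-- first match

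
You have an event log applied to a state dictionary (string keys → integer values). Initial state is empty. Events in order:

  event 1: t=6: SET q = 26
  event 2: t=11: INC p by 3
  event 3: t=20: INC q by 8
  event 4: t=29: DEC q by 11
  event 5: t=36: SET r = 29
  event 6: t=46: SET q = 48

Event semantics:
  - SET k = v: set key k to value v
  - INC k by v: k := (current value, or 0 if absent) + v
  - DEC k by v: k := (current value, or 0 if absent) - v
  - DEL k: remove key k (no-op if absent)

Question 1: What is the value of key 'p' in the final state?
Track key 'p' through all 6 events:
  event 1 (t=6: SET q = 26): p unchanged
  event 2 (t=11: INC p by 3): p (absent) -> 3
  event 3 (t=20: INC q by 8): p unchanged
  event 4 (t=29: DEC q by 11): p unchanged
  event 5 (t=36: SET r = 29): p unchanged
  event 6 (t=46: SET q = 48): p unchanged
Final: p = 3

Answer: 3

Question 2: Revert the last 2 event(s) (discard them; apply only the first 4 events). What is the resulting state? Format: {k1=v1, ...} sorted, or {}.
Answer: {p=3, q=23}

Derivation:
Keep first 4 events (discard last 2):
  after event 1 (t=6: SET q = 26): {q=26}
  after event 2 (t=11: INC p by 3): {p=3, q=26}
  after event 3 (t=20: INC q by 8): {p=3, q=34}
  after event 4 (t=29: DEC q by 11): {p=3, q=23}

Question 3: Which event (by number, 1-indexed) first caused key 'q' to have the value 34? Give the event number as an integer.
Answer: 3

Derivation:
Looking for first event where q becomes 34:
  event 1: q = 26
  event 2: q = 26
  event 3: q 26 -> 34  <-- first match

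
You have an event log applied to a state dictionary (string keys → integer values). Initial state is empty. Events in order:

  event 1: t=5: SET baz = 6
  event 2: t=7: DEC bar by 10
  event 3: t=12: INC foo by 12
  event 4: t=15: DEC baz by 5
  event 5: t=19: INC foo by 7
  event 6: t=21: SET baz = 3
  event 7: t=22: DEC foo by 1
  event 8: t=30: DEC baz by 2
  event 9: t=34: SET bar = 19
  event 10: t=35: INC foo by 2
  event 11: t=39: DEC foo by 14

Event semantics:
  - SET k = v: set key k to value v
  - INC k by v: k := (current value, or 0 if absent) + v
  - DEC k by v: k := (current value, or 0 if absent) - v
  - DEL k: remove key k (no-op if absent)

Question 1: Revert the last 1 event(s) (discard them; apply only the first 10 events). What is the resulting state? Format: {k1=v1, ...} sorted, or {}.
Answer: {bar=19, baz=1, foo=20}

Derivation:
Keep first 10 events (discard last 1):
  after event 1 (t=5: SET baz = 6): {baz=6}
  after event 2 (t=7: DEC bar by 10): {bar=-10, baz=6}
  after event 3 (t=12: INC foo by 12): {bar=-10, baz=6, foo=12}
  after event 4 (t=15: DEC baz by 5): {bar=-10, baz=1, foo=12}
  after event 5 (t=19: INC foo by 7): {bar=-10, baz=1, foo=19}
  after event 6 (t=21: SET baz = 3): {bar=-10, baz=3, foo=19}
  after event 7 (t=22: DEC foo by 1): {bar=-10, baz=3, foo=18}
  after event 8 (t=30: DEC baz by 2): {bar=-10, baz=1, foo=18}
  after event 9 (t=34: SET bar = 19): {bar=19, baz=1, foo=18}
  after event 10 (t=35: INC foo by 2): {bar=19, baz=1, foo=20}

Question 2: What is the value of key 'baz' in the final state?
Track key 'baz' through all 11 events:
  event 1 (t=5: SET baz = 6): baz (absent) -> 6
  event 2 (t=7: DEC bar by 10): baz unchanged
  event 3 (t=12: INC foo by 12): baz unchanged
  event 4 (t=15: DEC baz by 5): baz 6 -> 1
  event 5 (t=19: INC foo by 7): baz unchanged
  event 6 (t=21: SET baz = 3): baz 1 -> 3
  event 7 (t=22: DEC foo by 1): baz unchanged
  event 8 (t=30: DEC baz by 2): baz 3 -> 1
  event 9 (t=34: SET bar = 19): baz unchanged
  event 10 (t=35: INC foo by 2): baz unchanged
  event 11 (t=39: DEC foo by 14): baz unchanged
Final: baz = 1

Answer: 1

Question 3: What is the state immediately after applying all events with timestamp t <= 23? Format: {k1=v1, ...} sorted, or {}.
Answer: {bar=-10, baz=3, foo=18}

Derivation:
Apply events with t <= 23 (7 events):
  after event 1 (t=5: SET baz = 6): {baz=6}
  after event 2 (t=7: DEC bar by 10): {bar=-10, baz=6}
  after event 3 (t=12: INC foo by 12): {bar=-10, baz=6, foo=12}
  after event 4 (t=15: DEC baz by 5): {bar=-10, baz=1, foo=12}
  after event 5 (t=19: INC foo by 7): {bar=-10, baz=1, foo=19}
  after event 6 (t=21: SET baz = 3): {bar=-10, baz=3, foo=19}
  after event 7 (t=22: DEC foo by 1): {bar=-10, baz=3, foo=18}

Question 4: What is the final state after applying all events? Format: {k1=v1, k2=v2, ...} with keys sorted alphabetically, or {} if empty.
  after event 1 (t=5: SET baz = 6): {baz=6}
  after event 2 (t=7: DEC bar by 10): {bar=-10, baz=6}
  after event 3 (t=12: INC foo by 12): {bar=-10, baz=6, foo=12}
  after event 4 (t=15: DEC baz by 5): {bar=-10, baz=1, foo=12}
  after event 5 (t=19: INC foo by 7): {bar=-10, baz=1, foo=19}
  after event 6 (t=21: SET baz = 3): {bar=-10, baz=3, foo=19}
  after event 7 (t=22: DEC foo by 1): {bar=-10, baz=3, foo=18}
  after event 8 (t=30: DEC baz by 2): {bar=-10, baz=1, foo=18}
  after event 9 (t=34: SET bar = 19): {bar=19, baz=1, foo=18}
  after event 10 (t=35: INC foo by 2): {bar=19, baz=1, foo=20}
  after event 11 (t=39: DEC foo by 14): {bar=19, baz=1, foo=6}

Answer: {bar=19, baz=1, foo=6}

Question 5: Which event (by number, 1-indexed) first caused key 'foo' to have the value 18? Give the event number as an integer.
Looking for first event where foo becomes 18:
  event 3: foo = 12
  event 4: foo = 12
  event 5: foo = 19
  event 6: foo = 19
  event 7: foo 19 -> 18  <-- first match

Answer: 7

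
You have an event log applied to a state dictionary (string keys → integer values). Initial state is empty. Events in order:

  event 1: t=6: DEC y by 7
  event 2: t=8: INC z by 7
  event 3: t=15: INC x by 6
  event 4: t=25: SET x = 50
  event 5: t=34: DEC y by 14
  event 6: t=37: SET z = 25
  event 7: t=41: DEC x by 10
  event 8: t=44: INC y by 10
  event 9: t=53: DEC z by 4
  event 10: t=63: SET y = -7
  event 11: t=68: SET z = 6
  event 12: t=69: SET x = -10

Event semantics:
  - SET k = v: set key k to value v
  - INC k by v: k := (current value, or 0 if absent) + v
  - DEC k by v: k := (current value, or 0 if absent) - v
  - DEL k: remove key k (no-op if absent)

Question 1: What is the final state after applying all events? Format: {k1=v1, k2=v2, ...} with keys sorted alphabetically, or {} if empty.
Answer: {x=-10, y=-7, z=6}

Derivation:
  after event 1 (t=6: DEC y by 7): {y=-7}
  after event 2 (t=8: INC z by 7): {y=-7, z=7}
  after event 3 (t=15: INC x by 6): {x=6, y=-7, z=7}
  after event 4 (t=25: SET x = 50): {x=50, y=-7, z=7}
  after event 5 (t=34: DEC y by 14): {x=50, y=-21, z=7}
  after event 6 (t=37: SET z = 25): {x=50, y=-21, z=25}
  after event 7 (t=41: DEC x by 10): {x=40, y=-21, z=25}
  after event 8 (t=44: INC y by 10): {x=40, y=-11, z=25}
  after event 9 (t=53: DEC z by 4): {x=40, y=-11, z=21}
  after event 10 (t=63: SET y = -7): {x=40, y=-7, z=21}
  after event 11 (t=68: SET z = 6): {x=40, y=-7, z=6}
  after event 12 (t=69: SET x = -10): {x=-10, y=-7, z=6}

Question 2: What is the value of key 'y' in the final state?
Answer: -7

Derivation:
Track key 'y' through all 12 events:
  event 1 (t=6: DEC y by 7): y (absent) -> -7
  event 2 (t=8: INC z by 7): y unchanged
  event 3 (t=15: INC x by 6): y unchanged
  event 4 (t=25: SET x = 50): y unchanged
  event 5 (t=34: DEC y by 14): y -7 -> -21
  event 6 (t=37: SET z = 25): y unchanged
  event 7 (t=41: DEC x by 10): y unchanged
  event 8 (t=44: INC y by 10): y -21 -> -11
  event 9 (t=53: DEC z by 4): y unchanged
  event 10 (t=63: SET y = -7): y -11 -> -7
  event 11 (t=68: SET z = 6): y unchanged
  event 12 (t=69: SET x = -10): y unchanged
Final: y = -7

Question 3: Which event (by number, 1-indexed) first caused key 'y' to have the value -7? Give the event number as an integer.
Looking for first event where y becomes -7:
  event 1: y (absent) -> -7  <-- first match

Answer: 1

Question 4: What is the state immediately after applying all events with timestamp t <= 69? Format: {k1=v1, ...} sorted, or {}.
Answer: {x=-10, y=-7, z=6}

Derivation:
Apply events with t <= 69 (12 events):
  after event 1 (t=6: DEC y by 7): {y=-7}
  after event 2 (t=8: INC z by 7): {y=-7, z=7}
  after event 3 (t=15: INC x by 6): {x=6, y=-7, z=7}
  after event 4 (t=25: SET x = 50): {x=50, y=-7, z=7}
  after event 5 (t=34: DEC y by 14): {x=50, y=-21, z=7}
  after event 6 (t=37: SET z = 25): {x=50, y=-21, z=25}
  after event 7 (t=41: DEC x by 10): {x=40, y=-21, z=25}
  after event 8 (t=44: INC y by 10): {x=40, y=-11, z=25}
  after event 9 (t=53: DEC z by 4): {x=40, y=-11, z=21}
  after event 10 (t=63: SET y = -7): {x=40, y=-7, z=21}
  after event 11 (t=68: SET z = 6): {x=40, y=-7, z=6}
  after event 12 (t=69: SET x = -10): {x=-10, y=-7, z=6}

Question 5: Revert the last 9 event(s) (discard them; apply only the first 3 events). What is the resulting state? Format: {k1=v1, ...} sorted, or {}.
Keep first 3 events (discard last 9):
  after event 1 (t=6: DEC y by 7): {y=-7}
  after event 2 (t=8: INC z by 7): {y=-7, z=7}
  after event 3 (t=15: INC x by 6): {x=6, y=-7, z=7}

Answer: {x=6, y=-7, z=7}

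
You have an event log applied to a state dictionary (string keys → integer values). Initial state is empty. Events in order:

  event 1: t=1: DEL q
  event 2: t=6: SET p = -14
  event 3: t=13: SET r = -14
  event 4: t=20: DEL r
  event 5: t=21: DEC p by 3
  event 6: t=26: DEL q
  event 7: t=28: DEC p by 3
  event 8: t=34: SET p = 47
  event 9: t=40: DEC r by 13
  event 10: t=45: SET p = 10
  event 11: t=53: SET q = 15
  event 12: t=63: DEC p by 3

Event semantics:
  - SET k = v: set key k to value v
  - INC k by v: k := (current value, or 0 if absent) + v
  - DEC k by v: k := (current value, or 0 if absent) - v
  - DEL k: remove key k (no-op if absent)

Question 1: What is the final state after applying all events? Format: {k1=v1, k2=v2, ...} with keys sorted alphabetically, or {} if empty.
Answer: {p=7, q=15, r=-13}

Derivation:
  after event 1 (t=1: DEL q): {}
  after event 2 (t=6: SET p = -14): {p=-14}
  after event 3 (t=13: SET r = -14): {p=-14, r=-14}
  after event 4 (t=20: DEL r): {p=-14}
  after event 5 (t=21: DEC p by 3): {p=-17}
  after event 6 (t=26: DEL q): {p=-17}
  after event 7 (t=28: DEC p by 3): {p=-20}
  after event 8 (t=34: SET p = 47): {p=47}
  after event 9 (t=40: DEC r by 13): {p=47, r=-13}
  after event 10 (t=45: SET p = 10): {p=10, r=-13}
  after event 11 (t=53: SET q = 15): {p=10, q=15, r=-13}
  after event 12 (t=63: DEC p by 3): {p=7, q=15, r=-13}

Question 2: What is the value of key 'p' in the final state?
Answer: 7

Derivation:
Track key 'p' through all 12 events:
  event 1 (t=1: DEL q): p unchanged
  event 2 (t=6: SET p = -14): p (absent) -> -14
  event 3 (t=13: SET r = -14): p unchanged
  event 4 (t=20: DEL r): p unchanged
  event 5 (t=21: DEC p by 3): p -14 -> -17
  event 6 (t=26: DEL q): p unchanged
  event 7 (t=28: DEC p by 3): p -17 -> -20
  event 8 (t=34: SET p = 47): p -20 -> 47
  event 9 (t=40: DEC r by 13): p unchanged
  event 10 (t=45: SET p = 10): p 47 -> 10
  event 11 (t=53: SET q = 15): p unchanged
  event 12 (t=63: DEC p by 3): p 10 -> 7
Final: p = 7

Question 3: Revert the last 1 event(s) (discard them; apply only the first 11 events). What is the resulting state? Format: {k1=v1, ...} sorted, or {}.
Answer: {p=10, q=15, r=-13}

Derivation:
Keep first 11 events (discard last 1):
  after event 1 (t=1: DEL q): {}
  after event 2 (t=6: SET p = -14): {p=-14}
  after event 3 (t=13: SET r = -14): {p=-14, r=-14}
  after event 4 (t=20: DEL r): {p=-14}
  after event 5 (t=21: DEC p by 3): {p=-17}
  after event 6 (t=26: DEL q): {p=-17}
  after event 7 (t=28: DEC p by 3): {p=-20}
  after event 8 (t=34: SET p = 47): {p=47}
  after event 9 (t=40: DEC r by 13): {p=47, r=-13}
  after event 10 (t=45: SET p = 10): {p=10, r=-13}
  after event 11 (t=53: SET q = 15): {p=10, q=15, r=-13}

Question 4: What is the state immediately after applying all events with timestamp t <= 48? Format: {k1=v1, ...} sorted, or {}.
Apply events with t <= 48 (10 events):
  after event 1 (t=1: DEL q): {}
  after event 2 (t=6: SET p = -14): {p=-14}
  after event 3 (t=13: SET r = -14): {p=-14, r=-14}
  after event 4 (t=20: DEL r): {p=-14}
  after event 5 (t=21: DEC p by 3): {p=-17}
  after event 6 (t=26: DEL q): {p=-17}
  after event 7 (t=28: DEC p by 3): {p=-20}
  after event 8 (t=34: SET p = 47): {p=47}
  after event 9 (t=40: DEC r by 13): {p=47, r=-13}
  after event 10 (t=45: SET p = 10): {p=10, r=-13}

Answer: {p=10, r=-13}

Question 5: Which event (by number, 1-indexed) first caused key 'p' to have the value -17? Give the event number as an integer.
Looking for first event where p becomes -17:
  event 2: p = -14
  event 3: p = -14
  event 4: p = -14
  event 5: p -14 -> -17  <-- first match

Answer: 5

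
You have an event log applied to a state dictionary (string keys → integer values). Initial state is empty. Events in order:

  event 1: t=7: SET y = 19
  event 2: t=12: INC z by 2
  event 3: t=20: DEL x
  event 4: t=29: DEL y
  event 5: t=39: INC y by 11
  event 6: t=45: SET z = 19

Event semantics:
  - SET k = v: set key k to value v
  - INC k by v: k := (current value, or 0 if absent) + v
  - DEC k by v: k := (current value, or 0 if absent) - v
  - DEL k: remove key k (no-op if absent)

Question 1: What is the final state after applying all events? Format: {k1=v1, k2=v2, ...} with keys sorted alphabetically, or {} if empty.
  after event 1 (t=7: SET y = 19): {y=19}
  after event 2 (t=12: INC z by 2): {y=19, z=2}
  after event 3 (t=20: DEL x): {y=19, z=2}
  after event 4 (t=29: DEL y): {z=2}
  after event 5 (t=39: INC y by 11): {y=11, z=2}
  after event 6 (t=45: SET z = 19): {y=11, z=19}

Answer: {y=11, z=19}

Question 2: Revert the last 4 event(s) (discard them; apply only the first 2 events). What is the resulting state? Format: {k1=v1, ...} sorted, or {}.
Keep first 2 events (discard last 4):
  after event 1 (t=7: SET y = 19): {y=19}
  after event 2 (t=12: INC z by 2): {y=19, z=2}

Answer: {y=19, z=2}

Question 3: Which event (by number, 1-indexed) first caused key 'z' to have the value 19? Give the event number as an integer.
Looking for first event where z becomes 19:
  event 2: z = 2
  event 3: z = 2
  event 4: z = 2
  event 5: z = 2
  event 6: z 2 -> 19  <-- first match

Answer: 6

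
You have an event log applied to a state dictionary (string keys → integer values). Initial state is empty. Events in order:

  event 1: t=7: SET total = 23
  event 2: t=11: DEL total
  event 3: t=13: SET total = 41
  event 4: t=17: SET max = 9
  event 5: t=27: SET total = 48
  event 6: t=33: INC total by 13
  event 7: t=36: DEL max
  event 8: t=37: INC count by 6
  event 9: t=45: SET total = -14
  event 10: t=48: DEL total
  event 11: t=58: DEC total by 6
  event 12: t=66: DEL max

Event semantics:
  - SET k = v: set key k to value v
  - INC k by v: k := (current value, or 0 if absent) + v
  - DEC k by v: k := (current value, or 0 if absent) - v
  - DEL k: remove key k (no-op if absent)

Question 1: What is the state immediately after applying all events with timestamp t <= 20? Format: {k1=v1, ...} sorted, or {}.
Apply events with t <= 20 (4 events):
  after event 1 (t=7: SET total = 23): {total=23}
  after event 2 (t=11: DEL total): {}
  after event 3 (t=13: SET total = 41): {total=41}
  after event 4 (t=17: SET max = 9): {max=9, total=41}

Answer: {max=9, total=41}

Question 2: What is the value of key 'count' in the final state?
Track key 'count' through all 12 events:
  event 1 (t=7: SET total = 23): count unchanged
  event 2 (t=11: DEL total): count unchanged
  event 3 (t=13: SET total = 41): count unchanged
  event 4 (t=17: SET max = 9): count unchanged
  event 5 (t=27: SET total = 48): count unchanged
  event 6 (t=33: INC total by 13): count unchanged
  event 7 (t=36: DEL max): count unchanged
  event 8 (t=37: INC count by 6): count (absent) -> 6
  event 9 (t=45: SET total = -14): count unchanged
  event 10 (t=48: DEL total): count unchanged
  event 11 (t=58: DEC total by 6): count unchanged
  event 12 (t=66: DEL max): count unchanged
Final: count = 6

Answer: 6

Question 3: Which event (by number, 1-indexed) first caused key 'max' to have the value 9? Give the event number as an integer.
Answer: 4

Derivation:
Looking for first event where max becomes 9:
  event 4: max (absent) -> 9  <-- first match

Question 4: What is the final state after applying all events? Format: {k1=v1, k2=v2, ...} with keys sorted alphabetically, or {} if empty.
Answer: {count=6, total=-6}

Derivation:
  after event 1 (t=7: SET total = 23): {total=23}
  after event 2 (t=11: DEL total): {}
  after event 3 (t=13: SET total = 41): {total=41}
  after event 4 (t=17: SET max = 9): {max=9, total=41}
  after event 5 (t=27: SET total = 48): {max=9, total=48}
  after event 6 (t=33: INC total by 13): {max=9, total=61}
  after event 7 (t=36: DEL max): {total=61}
  after event 8 (t=37: INC count by 6): {count=6, total=61}
  after event 9 (t=45: SET total = -14): {count=6, total=-14}
  after event 10 (t=48: DEL total): {count=6}
  after event 11 (t=58: DEC total by 6): {count=6, total=-6}
  after event 12 (t=66: DEL max): {count=6, total=-6}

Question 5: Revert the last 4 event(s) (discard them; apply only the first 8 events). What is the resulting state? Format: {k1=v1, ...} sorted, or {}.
Answer: {count=6, total=61}

Derivation:
Keep first 8 events (discard last 4):
  after event 1 (t=7: SET total = 23): {total=23}
  after event 2 (t=11: DEL total): {}
  after event 3 (t=13: SET total = 41): {total=41}
  after event 4 (t=17: SET max = 9): {max=9, total=41}
  after event 5 (t=27: SET total = 48): {max=9, total=48}
  after event 6 (t=33: INC total by 13): {max=9, total=61}
  after event 7 (t=36: DEL max): {total=61}
  after event 8 (t=37: INC count by 6): {count=6, total=61}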